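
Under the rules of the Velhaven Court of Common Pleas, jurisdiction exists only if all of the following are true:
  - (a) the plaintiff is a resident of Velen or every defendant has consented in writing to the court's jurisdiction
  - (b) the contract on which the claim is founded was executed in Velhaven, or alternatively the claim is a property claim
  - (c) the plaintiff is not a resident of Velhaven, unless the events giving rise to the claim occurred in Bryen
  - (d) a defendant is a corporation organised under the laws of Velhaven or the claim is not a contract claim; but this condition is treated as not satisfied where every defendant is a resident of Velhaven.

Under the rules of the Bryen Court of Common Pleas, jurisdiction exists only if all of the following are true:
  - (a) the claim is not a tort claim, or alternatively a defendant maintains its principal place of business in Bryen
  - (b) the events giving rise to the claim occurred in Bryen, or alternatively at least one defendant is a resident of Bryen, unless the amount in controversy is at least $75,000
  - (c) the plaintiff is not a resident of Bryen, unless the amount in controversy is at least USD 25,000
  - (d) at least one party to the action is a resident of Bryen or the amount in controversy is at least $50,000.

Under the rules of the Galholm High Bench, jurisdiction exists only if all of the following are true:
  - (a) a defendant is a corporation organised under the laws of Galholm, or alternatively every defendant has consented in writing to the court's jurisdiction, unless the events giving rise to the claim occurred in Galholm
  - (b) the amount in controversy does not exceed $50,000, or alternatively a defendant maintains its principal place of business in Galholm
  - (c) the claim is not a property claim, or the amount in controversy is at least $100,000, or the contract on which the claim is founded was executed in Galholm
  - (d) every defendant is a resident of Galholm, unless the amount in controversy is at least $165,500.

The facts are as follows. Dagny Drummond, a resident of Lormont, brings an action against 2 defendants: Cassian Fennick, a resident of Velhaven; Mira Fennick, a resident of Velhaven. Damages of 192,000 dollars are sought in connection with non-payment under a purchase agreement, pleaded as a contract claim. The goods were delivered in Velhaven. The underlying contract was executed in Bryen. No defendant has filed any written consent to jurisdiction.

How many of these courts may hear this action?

1

The Velhaven Court of Common Pleas:
  (a) The plaintiff resides in Lormont, not Velen; no such written consent has been filed — every alternative fails. Not met.
  (b) The contract was executed in Bryen, not Velhaven; the claim is a contract claim, not a property claim — no alternative holds. Condition not met.
  (c) The plaintiff resides in Lormont, which is not Velhaven. Condition met.
  (d) No defendant is a corporation; the claim is a contract claim — none of the alternatives is met. Fails.
  → The court lacks jurisdiction.
The Bryen Court of Common Pleas:
  (a) The claim is a contract claim, not a tort claim, so this disjunct is met. Condition met.
  (b) The operative events occurred in Velhaven, not Bryen; no defendant resides in Bryen (they reside in Velhaven, Velhaven) — every alternative fails. But the amount in controversy is USD 192,000, which meets the 75,000 dollars floor, and the 'unless' clause therefore excuses the requirement. Met.
  (c) The plaintiff resides in Lormont, which is not Bryen. Met.
  (d) The amount in controversy is 192,000 dollars, which meets the 50,000 dollars floor, so one alternative holds. Satisfied.
  → All conditions met; jurisdiction exists.
The Galholm High Bench:
  (a) No defendant is a corporation; no such written consent has been filed — every alternative fails. The proviso offers no rescue either, since the operative events occurred in Velhaven, not Galholm. Not satisfied.
  (b) The amount in controversy is $192,000, above the 50,000 dollars ceiling; no defendant is a corporation — every alternative fails. Not met.
  (c) The claim is a contract claim, not a property claim — that alternative is enough. Satisfied.
  (d) The defendants reside as follows — Cassian Fennick in Velhaven, Mira Fennick in Velhaven — not all in Galholm. The proviso rescues it, though: the amount in controversy is 192,000 dollars, which meets the USD 165,500 floor. Satisfied.
  → No jurisdiction.
Courts with jurisdiction: the Bryen Court of Common Pleas — 1 in total.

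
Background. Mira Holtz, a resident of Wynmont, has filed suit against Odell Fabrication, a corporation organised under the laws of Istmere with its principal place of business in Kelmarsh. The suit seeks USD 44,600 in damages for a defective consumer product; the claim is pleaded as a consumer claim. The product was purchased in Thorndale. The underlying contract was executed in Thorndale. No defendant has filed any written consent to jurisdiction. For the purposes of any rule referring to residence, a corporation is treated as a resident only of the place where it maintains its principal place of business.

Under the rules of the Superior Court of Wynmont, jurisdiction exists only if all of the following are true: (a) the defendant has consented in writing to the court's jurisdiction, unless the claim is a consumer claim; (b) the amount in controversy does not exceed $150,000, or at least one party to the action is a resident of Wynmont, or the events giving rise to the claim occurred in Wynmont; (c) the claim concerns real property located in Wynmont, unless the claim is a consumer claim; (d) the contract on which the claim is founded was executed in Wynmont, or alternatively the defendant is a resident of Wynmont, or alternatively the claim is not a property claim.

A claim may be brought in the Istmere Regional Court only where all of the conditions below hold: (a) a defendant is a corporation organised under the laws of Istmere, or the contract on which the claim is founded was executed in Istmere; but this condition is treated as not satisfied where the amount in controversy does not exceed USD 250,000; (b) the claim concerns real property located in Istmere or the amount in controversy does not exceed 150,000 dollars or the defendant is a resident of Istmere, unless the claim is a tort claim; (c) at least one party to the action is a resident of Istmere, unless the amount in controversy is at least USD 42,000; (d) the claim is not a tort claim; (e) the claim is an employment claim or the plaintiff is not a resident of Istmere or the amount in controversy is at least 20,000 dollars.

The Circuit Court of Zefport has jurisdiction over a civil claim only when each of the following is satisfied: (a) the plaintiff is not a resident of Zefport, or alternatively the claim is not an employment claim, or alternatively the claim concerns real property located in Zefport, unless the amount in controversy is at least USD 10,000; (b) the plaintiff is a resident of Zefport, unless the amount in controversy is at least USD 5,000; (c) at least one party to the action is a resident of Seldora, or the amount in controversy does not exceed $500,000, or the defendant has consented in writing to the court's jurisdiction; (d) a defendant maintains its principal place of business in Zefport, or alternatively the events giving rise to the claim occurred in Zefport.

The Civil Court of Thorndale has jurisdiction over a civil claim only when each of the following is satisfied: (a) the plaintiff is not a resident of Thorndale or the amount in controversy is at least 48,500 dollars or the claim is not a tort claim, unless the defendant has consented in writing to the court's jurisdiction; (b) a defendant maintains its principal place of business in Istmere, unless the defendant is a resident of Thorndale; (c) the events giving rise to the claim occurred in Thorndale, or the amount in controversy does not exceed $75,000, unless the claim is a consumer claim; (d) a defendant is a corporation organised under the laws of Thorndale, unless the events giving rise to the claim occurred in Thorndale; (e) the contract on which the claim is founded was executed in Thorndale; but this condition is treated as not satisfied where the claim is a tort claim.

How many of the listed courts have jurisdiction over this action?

The Superior Court of Wynmont:
  (a) No such written consent has been filed. But the claim is a consumer claim, and the 'unless' clause therefore excuses the requirement. Satisfied.
  (b) The amount in controversy is 44,600 dollars, within the $150,000 ceiling, so one alternative holds. Condition met.
  (c) The claim does not concern real property. The proviso rescues it, though: the claim is a consumer claim. Satisfied.
  (d) The claim is a consumer claim, not a property claim, which satisfies one of the alternatives. Condition met.
  → Jurisdiction lies.
The Istmere Regional Court:
  (a) Odell Fabrication is organised under the laws of Istmere, so one alternative holds. However, the amount in controversy is $44,600, within the $250,000 ceiling, which falls within the stated exception and so defeats the condition. Not satisfied.
  (b) The amount in controversy is $44,600, within the 150,000 dollars ceiling — that alternative is enough. Condition met.
  (c) No party resides in Istmere. But the amount in controversy is USD 44,600, which meets the USD 42,000 floor, and the 'unless' clause therefore excuses the requirement. Met.
  (d) The claim is a consumer claim, not a tort claim. Satisfied.
  (e) The plaintiff resides in Wynmont, which is not Istmere, which satisfies one of the alternatives. Satisfied.
  → No jurisdiction.
The Circuit Court of Zefport:
  (a) The plaintiff resides in Wynmont, which is not Zefport, which satisfies one of the alternatives. Condition met.
  (b) The plaintiff resides in Wynmont, not Zefport. However, the amount in controversy is $44,600, which meets the 5,000 dollars floor, so the 'unless' proviso supplies this condition. Condition met.
  (c) The amount in controversy is 44,600 dollars, within the $500,000 ceiling, which satisfies one of the alternatives. Met.
  (d) The corporate defendant(s) have their principal place of business in Kelmarsh, not Zefport; the operative events occurred in Thorndale, not Zefport — no alternative holds. Fails.
  → The court lacks jurisdiction.
The Civil Court of Thorndale:
  (a) The plaintiff resides in Wynmont, which is not Thorndale — that alternative is enough. Condition met.
  (b) The corporate defendant(s) have their principal place of business in Kelmarsh, not Istmere. Nor does the 'unless' clause help: the defendant resides in Kelmarsh, not Thorndale. Fails.
  (c) The operative events occurred in Thorndale, which satisfies one of the alternatives. Condition met.
  (d) The corporate defendant(s) are organised in Istmere, not Thorndale. The proviso rescues it, though: the operative events occurred in Thorndale. Satisfied.
  (e) The contract was executed in Thorndale. The exception is not triggered, since the claim is a consumer claim, not a tort claim. Condition met.
  → No jurisdiction.
Courts with jurisdiction: the Superior Court of Wynmont — 1 in total.

1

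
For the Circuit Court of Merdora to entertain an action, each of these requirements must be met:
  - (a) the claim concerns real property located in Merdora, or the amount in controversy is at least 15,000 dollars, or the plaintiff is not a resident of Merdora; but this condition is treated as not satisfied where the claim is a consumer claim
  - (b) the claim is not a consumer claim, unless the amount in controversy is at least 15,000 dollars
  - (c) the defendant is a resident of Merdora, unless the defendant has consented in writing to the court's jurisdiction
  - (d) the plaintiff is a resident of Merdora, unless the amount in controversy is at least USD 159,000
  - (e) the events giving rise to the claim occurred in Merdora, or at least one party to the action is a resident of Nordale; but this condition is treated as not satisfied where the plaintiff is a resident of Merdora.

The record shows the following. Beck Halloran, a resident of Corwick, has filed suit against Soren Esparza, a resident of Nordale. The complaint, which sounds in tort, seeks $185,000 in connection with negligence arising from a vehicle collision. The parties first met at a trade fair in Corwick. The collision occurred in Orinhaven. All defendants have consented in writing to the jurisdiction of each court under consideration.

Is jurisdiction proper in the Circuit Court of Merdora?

The Circuit Court of Merdora:
  (a) The amount in controversy is 185,000 dollars, which meets the USD 15,000 floor, so one alternative holds. The carve-out does not apply: the claim is a tort claim, not a consumer claim. Met.
  (b) The claim is a tort claim, not a consumer claim. Condition met.
  (c) The defendant resides in Nordale, not Merdora. However, every defendant has filed written consent, so the 'unless' proviso supplies this condition. Met.
  (d) The plaintiff resides in Corwick, not Merdora. But the amount in controversy is $185,000, which meets the USD 159,000 floor, and the 'unless' clause therefore excuses the requirement. Satisfied.
  (e) Soren Esparza resides in Nordale, so one alternative holds. The exception is not triggered, since the plaintiff resides in Corwick, not Merdora. Satisfied.
  → The court has jurisdiction.

Yes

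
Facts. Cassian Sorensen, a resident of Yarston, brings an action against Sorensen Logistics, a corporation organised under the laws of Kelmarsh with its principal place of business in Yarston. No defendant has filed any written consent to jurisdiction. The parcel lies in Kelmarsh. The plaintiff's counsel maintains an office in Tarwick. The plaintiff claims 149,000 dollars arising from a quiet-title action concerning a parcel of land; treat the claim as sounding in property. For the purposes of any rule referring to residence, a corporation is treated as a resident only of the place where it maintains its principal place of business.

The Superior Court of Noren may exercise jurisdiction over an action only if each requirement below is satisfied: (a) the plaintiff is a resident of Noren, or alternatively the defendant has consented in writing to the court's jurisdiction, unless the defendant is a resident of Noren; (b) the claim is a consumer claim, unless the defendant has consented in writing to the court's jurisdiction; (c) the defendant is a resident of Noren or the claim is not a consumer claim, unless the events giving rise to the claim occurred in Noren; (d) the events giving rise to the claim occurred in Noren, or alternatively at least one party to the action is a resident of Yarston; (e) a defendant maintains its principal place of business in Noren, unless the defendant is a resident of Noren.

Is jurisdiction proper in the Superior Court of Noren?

No

The Superior Court of Noren:
  (a) The plaintiff resides in Yarston, not Noren; no such written consent has been filed — every alternative fails. Nor does the 'unless' clause help: the defendant resides in Yarston, not Noren. Not met.
  (b) The claim is a property claim, not a consumer claim. And no such written consent has been filed, so the proviso does not save it. Not met.
  (c) The claim is a property claim, not a consumer claim, so one alternative holds. Met.
  (d) Cassian Sorensen resides in Yarston, so this disjunct is met. Met.
  (e) The corporate defendant(s) have their principal place of business in Yarston, not Noren. The proviso offers no rescue either, since the defendant resides in Yarston, not Noren. Condition not met.
  → Not every requirement is met — no jurisdiction.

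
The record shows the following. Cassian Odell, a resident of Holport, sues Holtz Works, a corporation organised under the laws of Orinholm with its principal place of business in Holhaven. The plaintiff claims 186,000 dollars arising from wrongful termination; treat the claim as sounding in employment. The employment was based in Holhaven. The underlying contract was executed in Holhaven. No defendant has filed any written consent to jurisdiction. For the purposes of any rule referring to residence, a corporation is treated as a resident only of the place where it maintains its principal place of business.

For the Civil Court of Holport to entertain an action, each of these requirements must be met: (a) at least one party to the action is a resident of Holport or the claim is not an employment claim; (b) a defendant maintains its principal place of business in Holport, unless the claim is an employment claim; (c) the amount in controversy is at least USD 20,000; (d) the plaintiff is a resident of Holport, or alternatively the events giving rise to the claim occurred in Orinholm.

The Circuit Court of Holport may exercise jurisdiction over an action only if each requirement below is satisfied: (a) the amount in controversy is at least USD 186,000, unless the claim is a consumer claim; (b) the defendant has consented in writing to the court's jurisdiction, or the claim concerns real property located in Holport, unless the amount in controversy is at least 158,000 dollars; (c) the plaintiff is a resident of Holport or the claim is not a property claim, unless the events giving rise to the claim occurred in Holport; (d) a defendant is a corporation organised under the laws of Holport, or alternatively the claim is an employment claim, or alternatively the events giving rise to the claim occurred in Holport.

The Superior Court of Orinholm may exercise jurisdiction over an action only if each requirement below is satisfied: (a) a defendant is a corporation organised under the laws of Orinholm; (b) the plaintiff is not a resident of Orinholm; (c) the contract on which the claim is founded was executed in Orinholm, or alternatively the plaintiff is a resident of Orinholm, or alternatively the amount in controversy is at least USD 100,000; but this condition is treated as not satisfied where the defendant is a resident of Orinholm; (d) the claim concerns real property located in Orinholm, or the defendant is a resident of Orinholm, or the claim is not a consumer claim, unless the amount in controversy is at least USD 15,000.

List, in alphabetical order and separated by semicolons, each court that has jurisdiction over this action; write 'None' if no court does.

the Circuit Court of Holport; the Civil Court of Holport; the Superior Court of Orinholm

The Civil Court of Holport:
  (a) Cassian Odell resides in Holport, so one alternative holds. Satisfied.
  (b) The corporate defendant(s) have their principal place of business in Holhaven, not Holport. However, the claim is an employment claim, so the 'unless' proviso supplies this condition. Satisfied.
  (c) The amount in controversy is USD 186,000, which meets the 20,000 dollars floor. Condition met.
  (d) The plaintiff resides in Holport, so this disjunct is met. Satisfied.
  → Every requirement is satisfied — jurisdiction.
The Circuit Court of Holport:
  (a) The amount in controversy is $186,000, which meets the $186,000 floor. Condition met.
  (b) No such written consent has been filed; the claim does not concern real property — no alternative holds. But the amount in controversy is 186,000 dollars, which meets the 158,000 dollars floor, and the 'unless' clause therefore excuses the requirement. Satisfied.
  (c) The plaintiff resides in Holport, so one alternative holds. Condition met.
  (d) The claim is an employment claim, so this disjunct is met. Satisfied.
  → Jurisdiction lies.
The Superior Court of Orinholm:
  (a) Holtz Works is organised under the laws of Orinholm. Met.
  (b) The plaintiff resides in Holport, which is not Orinholm. Met.
  (c) The amount in controversy is $186,000, which meets the USD 100,000 floor, so this disjunct is met. And the carve-out is inapplicable — the defendant resides in Holhaven, not Orinholm. Satisfied.
  (d) The claim is an employment claim, not a consumer claim, so this disjunct is met. Condition met.
  → The court has jurisdiction.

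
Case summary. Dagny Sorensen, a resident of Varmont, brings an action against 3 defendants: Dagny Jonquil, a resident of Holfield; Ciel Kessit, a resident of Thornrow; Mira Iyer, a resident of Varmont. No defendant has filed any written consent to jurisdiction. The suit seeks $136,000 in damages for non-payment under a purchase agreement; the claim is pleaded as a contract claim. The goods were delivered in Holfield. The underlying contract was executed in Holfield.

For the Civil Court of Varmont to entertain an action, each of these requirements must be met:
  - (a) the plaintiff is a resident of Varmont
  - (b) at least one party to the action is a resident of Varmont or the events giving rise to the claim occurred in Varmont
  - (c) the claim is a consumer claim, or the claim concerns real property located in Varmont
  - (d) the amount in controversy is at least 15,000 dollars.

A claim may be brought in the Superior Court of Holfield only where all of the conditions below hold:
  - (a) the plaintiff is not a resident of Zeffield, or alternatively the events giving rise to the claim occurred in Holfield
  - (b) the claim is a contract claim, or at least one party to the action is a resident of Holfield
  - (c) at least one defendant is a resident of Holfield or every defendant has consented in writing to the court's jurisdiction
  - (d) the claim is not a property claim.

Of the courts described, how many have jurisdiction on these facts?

1

The Civil Court of Varmont:
  (a) The plaintiff resides in Varmont. Condition met.
  (b) Dagny Sorensen resides in Varmont, which satisfies one of the alternatives. Met.
  (c) The claim is a contract claim, not a consumer claim; the claim does not concern real property — none of the alternatives is met. Not satisfied.
  (d) The amount in controversy is 136,000 dollars, which meets the 15,000 dollars floor. Met.
  → At least one condition fails; no jurisdiction.
The Superior Court of Holfield:
  (a) The plaintiff resides in Varmont, which is not Zeffield, so this disjunct is met. Satisfied.
  (b) The claim is a contract claim, so one alternative holds. Satisfied.
  (c) Dagny Jonquil resides in Holfield — that alternative is enough. Satisfied.
  (d) The claim is a contract claim, not a property claim. Condition met.
  → All conditions met; jurisdiction exists.
Courts with jurisdiction: the Superior Court of Holfield — 1 in total.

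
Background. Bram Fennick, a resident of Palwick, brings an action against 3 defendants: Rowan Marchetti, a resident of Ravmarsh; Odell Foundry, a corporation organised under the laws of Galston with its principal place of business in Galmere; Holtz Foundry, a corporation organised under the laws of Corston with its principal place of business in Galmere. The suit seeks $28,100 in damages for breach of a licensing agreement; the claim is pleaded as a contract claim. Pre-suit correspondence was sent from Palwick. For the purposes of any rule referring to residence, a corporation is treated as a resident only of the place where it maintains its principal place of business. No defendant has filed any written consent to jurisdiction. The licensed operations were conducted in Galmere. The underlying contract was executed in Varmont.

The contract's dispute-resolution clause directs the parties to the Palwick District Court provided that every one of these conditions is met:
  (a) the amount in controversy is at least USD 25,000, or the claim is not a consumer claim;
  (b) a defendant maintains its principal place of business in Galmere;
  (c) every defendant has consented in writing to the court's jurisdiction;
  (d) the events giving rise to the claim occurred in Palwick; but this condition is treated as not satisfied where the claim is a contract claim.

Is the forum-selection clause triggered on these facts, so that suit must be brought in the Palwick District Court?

The Palwick District Court:
  (a) The amount in controversy is USD 28,100, which meets the USD 25,000 floor, so this disjunct is met. Condition met.
  (b) Odell Foundry has its principal place of business in Galmere. Met.
  (c) No such written consent has been filed. Fails.
  (d) The operative events occurred in Galmere, not Palwick. Not satisfied.
  → The clause does not apply.

No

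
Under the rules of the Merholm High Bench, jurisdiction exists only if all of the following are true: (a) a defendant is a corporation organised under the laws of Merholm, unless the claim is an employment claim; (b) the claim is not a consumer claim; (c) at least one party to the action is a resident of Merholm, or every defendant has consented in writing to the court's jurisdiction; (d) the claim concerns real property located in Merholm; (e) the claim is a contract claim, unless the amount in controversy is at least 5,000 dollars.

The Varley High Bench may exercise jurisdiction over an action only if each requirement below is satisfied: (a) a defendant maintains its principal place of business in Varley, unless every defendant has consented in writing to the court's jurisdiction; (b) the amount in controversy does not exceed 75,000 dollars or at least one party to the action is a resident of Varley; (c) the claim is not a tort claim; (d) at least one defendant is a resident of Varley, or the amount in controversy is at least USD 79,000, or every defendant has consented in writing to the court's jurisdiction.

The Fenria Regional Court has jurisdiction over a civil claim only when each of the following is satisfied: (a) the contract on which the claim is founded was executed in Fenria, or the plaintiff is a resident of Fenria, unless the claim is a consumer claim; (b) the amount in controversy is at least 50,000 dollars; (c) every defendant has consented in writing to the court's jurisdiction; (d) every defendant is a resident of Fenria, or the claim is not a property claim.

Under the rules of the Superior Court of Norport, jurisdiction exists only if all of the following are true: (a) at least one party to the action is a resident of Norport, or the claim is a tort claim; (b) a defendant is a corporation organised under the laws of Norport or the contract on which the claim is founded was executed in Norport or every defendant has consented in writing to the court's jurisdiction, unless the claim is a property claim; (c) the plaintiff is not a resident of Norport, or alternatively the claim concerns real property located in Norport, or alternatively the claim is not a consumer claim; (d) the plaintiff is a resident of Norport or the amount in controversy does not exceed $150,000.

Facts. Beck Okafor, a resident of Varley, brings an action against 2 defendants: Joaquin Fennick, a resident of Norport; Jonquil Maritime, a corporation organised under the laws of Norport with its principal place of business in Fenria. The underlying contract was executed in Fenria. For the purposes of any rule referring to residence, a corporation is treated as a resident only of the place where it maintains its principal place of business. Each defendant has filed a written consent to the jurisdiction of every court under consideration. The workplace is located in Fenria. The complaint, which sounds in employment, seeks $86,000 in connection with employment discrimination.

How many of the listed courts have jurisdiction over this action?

3

The Merholm High Bench:
  (a) The corporate defendant(s) are organised in Norport, not Merholm. But the claim is an employment claim, and the 'unless' clause therefore excuses the requirement. Satisfied.
  (b) The claim is an employment claim, not a consumer claim. Satisfied.
  (c) Every defendant has filed written consent, which satisfies one of the alternatives. Condition met.
  (d) The claim does not concern real property. Condition not met.
  (e) The claim is an employment claim, not a contract claim. However, the amount in controversy is 86,000 dollars, which meets the $5,000 floor, so the 'unless' proviso supplies this condition. Met.
  → Not every requirement is met — no jurisdiction.
The Varley High Bench:
  (a) The corporate defendant(s) have their principal place of business in Fenria, not Varley. However, every defendant has filed written consent, so the 'unless' proviso supplies this condition. Condition met.
  (b) Beck Okafor resides in Varley, which satisfies one of the alternatives. Satisfied.
  (c) The claim is an employment claim, not a tort claim. Condition met.
  (d) The amount in controversy is $86,000, which meets the 79,000 dollars floor, so this disjunct is met. Satisfied.
  → The court has jurisdiction.
The Fenria Regional Court:
  (a) The contract was executed in Fenria, which satisfies one of the alternatives. Satisfied.
  (b) The amount in controversy is USD 86,000, which meets the $50,000 floor. Satisfied.
  (c) Every defendant has filed written consent. Met.
  (d) The claim is an employment claim, not a property claim, so one alternative holds. Met.
  → All conditions met; jurisdiction exists.
The Superior Court of Norport:
  (a) Joaquin Fennick resides in Norport — that alternative is enough. Condition met.
  (b) Jonquil Maritime is organised under the laws of Norport — that alternative is enough. Met.
  (c) The plaintiff resides in Varley, which is not Norport, so this disjunct is met. Condition met.
  (d) The amount in controversy is USD 86,000, within the $150,000 ceiling, which satisfies one of the alternatives. Condition met.
  → All conditions met; jurisdiction exists.
Courts with jurisdiction: the Varley High Bench, the Fenria Regional Court, the Superior Court of Norport — 3 in total.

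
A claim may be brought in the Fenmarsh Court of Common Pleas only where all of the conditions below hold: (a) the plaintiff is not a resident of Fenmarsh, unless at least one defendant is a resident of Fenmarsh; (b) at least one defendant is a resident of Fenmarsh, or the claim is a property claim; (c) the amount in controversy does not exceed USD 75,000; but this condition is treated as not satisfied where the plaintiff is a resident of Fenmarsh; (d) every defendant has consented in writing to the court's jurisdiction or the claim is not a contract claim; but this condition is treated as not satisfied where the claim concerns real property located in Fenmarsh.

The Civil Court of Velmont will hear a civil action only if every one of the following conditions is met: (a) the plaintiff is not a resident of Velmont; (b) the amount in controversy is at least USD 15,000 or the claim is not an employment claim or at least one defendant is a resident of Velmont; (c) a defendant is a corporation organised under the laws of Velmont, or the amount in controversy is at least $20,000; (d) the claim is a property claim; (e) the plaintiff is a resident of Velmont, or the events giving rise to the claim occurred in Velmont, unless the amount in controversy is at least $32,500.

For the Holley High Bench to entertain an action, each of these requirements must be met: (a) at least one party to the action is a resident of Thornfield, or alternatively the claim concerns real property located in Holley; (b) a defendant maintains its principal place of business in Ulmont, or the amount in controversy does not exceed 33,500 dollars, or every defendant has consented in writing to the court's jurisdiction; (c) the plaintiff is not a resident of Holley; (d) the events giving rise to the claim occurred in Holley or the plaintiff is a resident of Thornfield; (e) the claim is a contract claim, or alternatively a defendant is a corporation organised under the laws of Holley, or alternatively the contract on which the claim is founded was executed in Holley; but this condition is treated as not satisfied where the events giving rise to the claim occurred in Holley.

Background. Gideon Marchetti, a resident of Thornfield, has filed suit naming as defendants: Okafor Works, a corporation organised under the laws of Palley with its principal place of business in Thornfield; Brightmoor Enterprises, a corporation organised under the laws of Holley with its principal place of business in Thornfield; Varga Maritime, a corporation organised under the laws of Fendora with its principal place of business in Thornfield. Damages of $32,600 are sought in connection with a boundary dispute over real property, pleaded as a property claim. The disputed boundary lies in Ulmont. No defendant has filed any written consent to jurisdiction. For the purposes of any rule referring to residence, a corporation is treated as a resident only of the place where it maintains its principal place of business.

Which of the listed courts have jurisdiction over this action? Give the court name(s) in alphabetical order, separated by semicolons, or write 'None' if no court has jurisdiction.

the Civil Court of Velmont; the Fenmarsh Court of Common Pleas; the Holley High Bench

The Fenmarsh Court of Common Pleas:
  (a) The plaintiff resides in Thornfield, which is not Fenmarsh. Satisfied.
  (b) The claim is a property claim — that alternative is enough. Satisfied.
  (c) The amount in controversy is $32,600, within the 75,000 dollars ceiling. The exception is not triggered, since the plaintiff resides in Thornfield, not Fenmarsh. Met.
  (d) The claim is a property claim, not a contract claim, so one alternative holds. The exception is not triggered, since the property lies in Ulmont, not Fenmarsh. Condition met.
  → Every requirement is satisfied — jurisdiction.
The Civil Court of Velmont:
  (a) The plaintiff resides in Thornfield, which is not Velmont. Met.
  (b) The amount in controversy is 32,600 dollars, which meets the 15,000 dollars floor, so one alternative holds. Met.
  (c) The amount in controversy is $32,600, which meets the 20,000 dollars floor — that alternative is enough. Satisfied.
  (d) The claim is a property claim. Met.
  (e) The plaintiff resides in Thornfield, not Velmont; the operative events occurred in Ulmont, not Velmont — every alternative fails. However, the amount in controversy is USD 32,600, which meets the 32,500 dollars floor, so the 'unless' proviso supplies this condition. Satisfied.
  → The court has jurisdiction.
The Holley High Bench:
  (a) Gideon Marchetti resides in Thornfield, so this disjunct is met. Condition met.
  (b) The amount in controversy is USD 32,600, within the USD 33,500 ceiling, so one alternative holds. Condition met.
  (c) The plaintiff resides in Thornfield, which is not Holley. Condition met.
  (d) The plaintiff resides in Thornfield, so this disjunct is met. Met.
  (e) Brightmoor Enterprises is organised under the laws of Holley, which satisfies one of the alternatives. And the carve-out is inapplicable — the operative events occurred in Ulmont, not Holley. Condition met.
  → All conditions met; jurisdiction exists.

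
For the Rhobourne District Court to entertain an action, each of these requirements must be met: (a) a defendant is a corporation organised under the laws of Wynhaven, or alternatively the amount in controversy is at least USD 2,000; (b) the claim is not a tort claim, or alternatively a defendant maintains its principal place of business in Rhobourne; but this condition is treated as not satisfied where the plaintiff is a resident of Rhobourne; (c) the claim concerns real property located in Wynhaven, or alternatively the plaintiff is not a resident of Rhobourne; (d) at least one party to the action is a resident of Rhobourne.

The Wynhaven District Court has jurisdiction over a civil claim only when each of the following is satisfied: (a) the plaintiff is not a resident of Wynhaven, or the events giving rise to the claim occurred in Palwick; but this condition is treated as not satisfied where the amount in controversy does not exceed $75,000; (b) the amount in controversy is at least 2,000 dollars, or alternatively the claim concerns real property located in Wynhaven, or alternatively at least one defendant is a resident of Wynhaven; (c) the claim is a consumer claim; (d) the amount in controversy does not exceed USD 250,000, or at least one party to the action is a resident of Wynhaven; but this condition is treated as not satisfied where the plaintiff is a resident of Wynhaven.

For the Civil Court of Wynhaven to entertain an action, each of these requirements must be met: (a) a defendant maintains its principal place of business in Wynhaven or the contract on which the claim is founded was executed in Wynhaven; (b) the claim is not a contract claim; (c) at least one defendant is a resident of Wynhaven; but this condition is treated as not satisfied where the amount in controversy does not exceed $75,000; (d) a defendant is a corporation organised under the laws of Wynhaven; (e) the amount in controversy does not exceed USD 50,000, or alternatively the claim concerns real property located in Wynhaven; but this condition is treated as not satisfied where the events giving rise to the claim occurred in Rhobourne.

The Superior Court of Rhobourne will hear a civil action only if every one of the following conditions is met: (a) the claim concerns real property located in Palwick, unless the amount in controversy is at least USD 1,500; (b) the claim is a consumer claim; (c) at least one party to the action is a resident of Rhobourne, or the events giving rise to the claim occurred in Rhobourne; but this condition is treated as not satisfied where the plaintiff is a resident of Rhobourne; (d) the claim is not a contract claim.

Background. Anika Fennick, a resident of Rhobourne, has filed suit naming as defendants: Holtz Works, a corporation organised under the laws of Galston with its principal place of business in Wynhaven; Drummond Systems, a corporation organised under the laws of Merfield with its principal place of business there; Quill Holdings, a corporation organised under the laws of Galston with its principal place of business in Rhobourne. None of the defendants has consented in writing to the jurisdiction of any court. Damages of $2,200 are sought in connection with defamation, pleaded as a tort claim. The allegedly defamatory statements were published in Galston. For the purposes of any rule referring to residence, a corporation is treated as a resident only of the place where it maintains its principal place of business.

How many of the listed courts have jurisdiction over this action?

0

The Rhobourne District Court:
  (a) The amount in controversy is $2,200, which meets the USD 2,000 floor — that alternative is enough. Met.
  (b) Quill Holdings has its principal place of business in Rhobourne, so one alternative holds. But the plaintiff resides in Rhobourne, triggering the carve-out and defeating this condition. Condition not met.
  (c) The claim does not concern real property; the plaintiff resides in Rhobourne — no alternative holds. Fails.
  (d) Anika Fennick resides in Rhobourne. Met.
  → Not every requirement is met — no jurisdiction.
The Wynhaven District Court:
  (a) The plaintiff resides in Rhobourne, which is not Wynhaven — that alternative is enough. But the amount in controversy is 2,200 dollars, within the 75,000 dollars ceiling, triggering the carve-out and defeating this condition. Not met.
  (b) The amount in controversy is USD 2,200, which meets the $2,000 floor, which satisfies one of the alternatives. Condition met.
  (c) The claim is a tort claim, not a consumer claim. Fails.
  (d) The amount in controversy is $2,200, within the $250,000 ceiling — that alternative is enough. The exception is not triggered, since the plaintiff resides in Rhobourne, not Wynhaven. Satisfied.
  → The court lacks jurisdiction.
The Civil Court of Wynhaven:
  (a) Holtz Works has its principal place of business in Wynhaven — that alternative is enough. Satisfied.
  (b) The claim is a tort claim, not a contract claim. Met.
  (c) Holtz Works resides in Wynhaven. But the amount in controversy is USD 2,200, within the USD 75,000 ceiling, triggering the carve-out and defeating this condition. Not satisfied.
  (d) The corporate defendant(s) are organised in Galston, Merfield, not Wynhaven. Not met.
  (e) The amount in controversy is USD 2,200, within the $50,000 ceiling — that alternative is enough. The exception is not triggered, since the operative events occurred in Galston, not Rhobourne. Satisfied.
  → At least one condition fails; no jurisdiction.
The Superior Court of Rhobourne:
  (a) The claim does not concern real property. But the amount in controversy is 2,200 dollars, which meets the $1,500 floor, and the 'unless' clause therefore excuses the requirement. Condition met.
  (b) The claim is a tort claim, not a consumer claim. Not satisfied.
  (c) Anika Fennick resides in Rhobourne, which satisfies one of the alternatives. However, the plaintiff resides in Rhobourne, which falls within the stated exception and so defeats the condition. Fails.
  (d) The claim is a tort claim, not a contract claim. Condition met.
  → Not every requirement is met — no jurisdiction.
No court satisfies all of its conditions.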